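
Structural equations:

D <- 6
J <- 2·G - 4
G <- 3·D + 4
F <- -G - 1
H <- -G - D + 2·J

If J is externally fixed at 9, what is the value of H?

-10

do(J=9) replaces the equation J <- 2·G - 4 with the constant J = 9.
G = 3·D + 4  [with D=6]  = 22
H = -G - D + 2·J  [with G=22, D=6, J=9]  = -10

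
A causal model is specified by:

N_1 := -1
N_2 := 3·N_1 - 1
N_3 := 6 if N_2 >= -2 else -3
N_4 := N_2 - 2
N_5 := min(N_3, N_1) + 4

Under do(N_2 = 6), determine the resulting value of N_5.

3

do(N_2=6) replaces the equation N_2 := 3·N_1 - 1 with the constant N_2 = 6.
N_3 = 6 if N_2 >= -2 else -3  [with N_2=6]  = 6
N_5 = min(N_3, N_1) + 4  [with N_3=6, N_1=-1]  = 3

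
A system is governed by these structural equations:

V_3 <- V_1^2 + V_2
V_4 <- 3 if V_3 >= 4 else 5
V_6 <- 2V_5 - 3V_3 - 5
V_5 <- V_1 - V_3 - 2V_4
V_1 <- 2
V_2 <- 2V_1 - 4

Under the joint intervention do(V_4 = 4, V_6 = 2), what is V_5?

Setting V_4 = 4, V_6 = 2 by intervention discards those variables' equations.
V_2 = 2V_1 - 4  [with V_1=2]  = 0
V_3 = V_1^2 + V_2  [with V_1=2, V_2=0]  = 4
V_5 = V_1 - V_3 - 2V_4  [with V_1=2, V_3=4, V_4=4]  = -10

-10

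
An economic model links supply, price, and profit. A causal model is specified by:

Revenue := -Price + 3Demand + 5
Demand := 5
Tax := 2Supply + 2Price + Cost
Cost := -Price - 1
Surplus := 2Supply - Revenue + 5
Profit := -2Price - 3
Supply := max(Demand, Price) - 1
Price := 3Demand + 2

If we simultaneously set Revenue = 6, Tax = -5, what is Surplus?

Setting Revenue = 6, Tax = -5 by intervention discards those variables' equations.
Price = 3Demand + 2  [with Demand=5]  = 17
Supply = max(Demand, Price) - 1  [with Demand=5, Price=17]  = 16
Surplus = 2Supply - Revenue + 5  [with Supply=16, Revenue=6]  = 31

31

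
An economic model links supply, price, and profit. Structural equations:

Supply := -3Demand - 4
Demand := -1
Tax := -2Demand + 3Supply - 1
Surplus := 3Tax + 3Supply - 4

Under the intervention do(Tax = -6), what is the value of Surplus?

-25

The intervention breaks the incoming arrows to Tax: Tax := -2Demand + 3Supply - 1 no longer applies, and Tax = -6.
Supply = -3Demand - 4  [with Demand=-1]  = -1
Surplus = 3Tax + 3Supply - 4  [with Tax=-6, Supply=-1]  = -25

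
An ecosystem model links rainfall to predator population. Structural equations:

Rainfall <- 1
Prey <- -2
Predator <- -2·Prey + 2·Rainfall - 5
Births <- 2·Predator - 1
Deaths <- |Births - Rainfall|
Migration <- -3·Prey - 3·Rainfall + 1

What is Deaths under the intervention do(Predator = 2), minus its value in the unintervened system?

do(Predator=2) replaces the equation Predator <- -2·Prey + 2·Rainfall - 5 with the constant Predator = 2.
Births = 2·Predator - 1  [with Predator=2]  = 3
Deaths = |Births - Rainfall|  [with Births=3, Rainfall=1]  = 2
Without intervention: Predator = -2·Prey + 2·Rainfall - 5  [with Prey=-2, Rainfall=1]  = 1; Births = 2·Predator - 1  [with Predator=1]  = 1; Deaths = |Births - Rainfall|  [with Births=1, Rainfall=1]  = 0.
Change = 2 − 0 = 2.

2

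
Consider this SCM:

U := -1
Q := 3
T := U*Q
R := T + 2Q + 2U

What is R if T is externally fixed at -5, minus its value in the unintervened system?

-2

The intervention breaks the incoming arrows to T: T := U*Q no longer applies, and T = -5.
R = T + 2Q + 2U  [with T=-5, Q=3, U=-1]  = -1
Without intervention: T = U*Q  [with U=-1, Q=3]  = -3; R = T + 2Q + 2U  [with T=-3, Q=3, U=-1]  = 1.
Change = -1 − 1 = -2.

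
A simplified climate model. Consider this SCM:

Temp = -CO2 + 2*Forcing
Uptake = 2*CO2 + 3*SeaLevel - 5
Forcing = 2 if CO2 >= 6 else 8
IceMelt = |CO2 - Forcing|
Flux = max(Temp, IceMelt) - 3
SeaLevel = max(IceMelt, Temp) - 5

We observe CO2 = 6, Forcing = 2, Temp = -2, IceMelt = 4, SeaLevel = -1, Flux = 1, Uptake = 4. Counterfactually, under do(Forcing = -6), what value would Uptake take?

Under do(Forcing=-6), the mechanism Forcing = 2 if CO2 >= 6 else 8 is discarded; Forcing is fixed at -6.
Temp = -CO2 + 2*Forcing  [with CO2=6, Forcing=-6]  = -18
IceMelt = |CO2 - Forcing|  [with CO2=6, Forcing=-6]  = 12
SeaLevel = max(IceMelt, Temp) - 5  [with IceMelt=12, Temp=-18]  = 7
Uptake = 2*CO2 + 3*SeaLevel - 5  [with CO2=6, SeaLevel=7]  = 28

28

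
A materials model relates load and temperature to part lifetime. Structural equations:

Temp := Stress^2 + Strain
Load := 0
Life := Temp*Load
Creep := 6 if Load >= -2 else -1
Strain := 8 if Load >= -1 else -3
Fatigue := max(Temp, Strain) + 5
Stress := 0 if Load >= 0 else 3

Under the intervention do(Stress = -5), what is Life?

0

Under do(Stress=-5), the mechanism Stress := 0 if Load >= 0 else 3 is discarded; Stress is fixed at -5.
Strain = 8 if Load >= -1 else -3  [with Load=0]  = 8
Temp = Stress^2 + Strain  [with Stress=-5, Strain=8]  = 33
Life = Temp*Load  [with Temp=33, Load=0]  = 0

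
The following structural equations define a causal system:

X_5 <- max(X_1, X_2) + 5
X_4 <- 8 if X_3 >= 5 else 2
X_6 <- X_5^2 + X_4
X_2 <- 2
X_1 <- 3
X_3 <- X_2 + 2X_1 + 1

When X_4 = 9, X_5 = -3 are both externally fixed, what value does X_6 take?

18

The joint intervention fixes X_4 = 9, X_5 = -3, removing each variable's own equation.
X_6 = X_5^2 + X_4  [with X_5=-3, X_4=9]  = 18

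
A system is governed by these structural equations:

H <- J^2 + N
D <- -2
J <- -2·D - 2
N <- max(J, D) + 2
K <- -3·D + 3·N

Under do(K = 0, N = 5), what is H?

9

Under do(K = 0, N = 5), each intervened variable's structural equation is replaced by its fixed value.
J = -2·D - 2  [with D=-2]  = 2
H = J^2 + N  [with J=2, N=5]  = 9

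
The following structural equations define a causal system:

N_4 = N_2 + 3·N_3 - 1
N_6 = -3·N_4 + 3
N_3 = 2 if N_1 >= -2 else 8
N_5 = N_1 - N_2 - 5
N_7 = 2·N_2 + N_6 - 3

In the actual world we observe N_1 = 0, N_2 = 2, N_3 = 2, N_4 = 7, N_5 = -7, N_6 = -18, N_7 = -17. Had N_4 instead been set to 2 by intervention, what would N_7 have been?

-2

The intervention breaks the incoming arrows to N_4: N_4 = N_2 + 3·N_3 - 1 no longer applies, and N_4 = 2.
N_6 = -3·N_4 + 3  [with N_4=2]  = -3
N_7 = 2·N_2 + N_6 - 3  [with N_2=2, N_6=-3]  = -2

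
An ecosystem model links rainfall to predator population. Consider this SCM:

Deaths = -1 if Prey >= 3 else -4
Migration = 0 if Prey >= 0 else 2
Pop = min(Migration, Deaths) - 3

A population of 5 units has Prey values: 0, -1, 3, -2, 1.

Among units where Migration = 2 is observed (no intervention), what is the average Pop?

Conditioning on Migration=2 selects the 2 unit(s) with Prey ∈ {-1, -2}. Their Pop values: -7, -7. Mean = -7.

-7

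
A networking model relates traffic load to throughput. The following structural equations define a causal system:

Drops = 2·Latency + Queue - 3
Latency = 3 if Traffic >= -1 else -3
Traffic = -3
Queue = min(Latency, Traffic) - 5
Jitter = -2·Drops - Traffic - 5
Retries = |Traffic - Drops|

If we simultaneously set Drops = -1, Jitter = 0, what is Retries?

2

Setting Drops = -1, Jitter = 0 by intervention discards those variables' equations.
Retries = |Traffic - Drops|  [with Traffic=-3, Drops=-1]  = 2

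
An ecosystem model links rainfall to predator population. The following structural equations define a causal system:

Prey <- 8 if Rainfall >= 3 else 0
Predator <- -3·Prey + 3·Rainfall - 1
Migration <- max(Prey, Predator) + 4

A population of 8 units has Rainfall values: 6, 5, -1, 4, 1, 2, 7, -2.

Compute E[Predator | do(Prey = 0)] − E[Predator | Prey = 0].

8.25

Under do(Prey=0), Prey's equation is replaced by Prey=0 for every unit. Per-unit Predator: 17, 14, -4, 11, 2, 5, 20, -7. Mean = 7.25.
Observing Prey=0 restricts to units where Prey's equation naturally yields 0: Rainfall ∈ {-1, 1, 2, -2}. In that subpopulation Predator = -4, 2, 5, -7, mean -1.
Difference = 7.25 − (-1) = 8.25.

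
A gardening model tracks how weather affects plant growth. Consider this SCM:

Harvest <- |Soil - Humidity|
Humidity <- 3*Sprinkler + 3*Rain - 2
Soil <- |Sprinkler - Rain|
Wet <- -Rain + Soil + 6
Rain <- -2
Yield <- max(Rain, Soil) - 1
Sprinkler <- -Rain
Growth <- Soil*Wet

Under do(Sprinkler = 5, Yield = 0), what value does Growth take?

105

Setting Sprinkler = 5, Yield = 0 by intervention discards those variables' equations.
Soil = |Sprinkler - Rain|  [with Sprinkler=5, Rain=-2]  = 7
Wet = -Rain + Soil + 6  [with Rain=-2, Soil=7]  = 15
Growth = Soil*Wet  [with Soil=7, Wet=15]  = 105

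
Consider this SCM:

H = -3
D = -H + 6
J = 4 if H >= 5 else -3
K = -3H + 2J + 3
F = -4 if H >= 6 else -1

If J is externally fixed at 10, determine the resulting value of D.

9

Under do(J=10), the mechanism J = 4 if H >= 5 else -3 is discarded; J is fixed at 10.
Since D is not a descendant of the intervened variable, it is unaffected.
D = -H + 6  [with H=-3]  = 9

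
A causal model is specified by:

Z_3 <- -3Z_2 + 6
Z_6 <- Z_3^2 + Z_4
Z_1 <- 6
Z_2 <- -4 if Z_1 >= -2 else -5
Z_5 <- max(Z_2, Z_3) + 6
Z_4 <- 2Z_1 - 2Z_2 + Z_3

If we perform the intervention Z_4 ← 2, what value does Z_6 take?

326

Under do(Z_4=2), the mechanism Z_4 <- 2Z_1 - 2Z_2 + Z_3 is discarded; Z_4 is fixed at 2.
Z_2 = -4 if Z_1 >= -2 else -5  [with Z_1=6]  = -4
Z_3 = -3Z_2 + 6  [with Z_2=-4]  = 18
Z_6 = Z_3^2 + Z_4  [with Z_3=18, Z_4=2]  = 326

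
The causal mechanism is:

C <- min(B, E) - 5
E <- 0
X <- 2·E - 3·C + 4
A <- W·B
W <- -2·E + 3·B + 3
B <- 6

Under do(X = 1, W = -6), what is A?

Under do(X = 1, W = -6), each intervened variable's structural equation is replaced by its fixed value.
A = W·B  [with W=-6, B=6]  = -36

-36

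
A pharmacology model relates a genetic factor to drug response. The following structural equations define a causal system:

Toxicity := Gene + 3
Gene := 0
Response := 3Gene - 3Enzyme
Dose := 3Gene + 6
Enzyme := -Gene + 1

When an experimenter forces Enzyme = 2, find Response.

The intervention breaks the incoming arrows to Enzyme: Enzyme := -Gene + 1 no longer applies, and Enzyme = 2.
Response = 3Gene - 3Enzyme  [with Gene=0, Enzyme=2]  = -6

-6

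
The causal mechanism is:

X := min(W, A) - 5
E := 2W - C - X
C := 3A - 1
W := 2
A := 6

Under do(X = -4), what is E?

Intervening sets X = -4 and removes its equation (X := min(W, A) - 5).
C = 3A - 1  [with A=6]  = 17
E = 2W - C - X  [with W=2, C=17, X=-4]  = -9

-9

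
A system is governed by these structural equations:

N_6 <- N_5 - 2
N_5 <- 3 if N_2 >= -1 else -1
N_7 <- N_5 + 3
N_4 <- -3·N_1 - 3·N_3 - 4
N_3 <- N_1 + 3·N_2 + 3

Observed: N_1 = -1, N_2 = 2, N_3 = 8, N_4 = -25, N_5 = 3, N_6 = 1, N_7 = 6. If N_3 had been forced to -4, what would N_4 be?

11

The intervention breaks the incoming arrows to N_3: N_3 <- N_1 + 3·N_2 + 3 no longer applies, and N_3 = -4.
N_4 = -3·N_1 - 3·N_3 - 4  [with N_1=-1, N_3=-4]  = 11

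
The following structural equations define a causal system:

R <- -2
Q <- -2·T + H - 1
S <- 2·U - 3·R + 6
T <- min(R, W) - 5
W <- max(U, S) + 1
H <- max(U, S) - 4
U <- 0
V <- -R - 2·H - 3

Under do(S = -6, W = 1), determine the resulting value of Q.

9

The joint intervention fixes S = -6, W = 1, removing each variable's own equation.
H = max(U, S) - 4  [with U=0, S=-6]  = -4
T = min(R, W) - 5  [with R=-2, W=1]  = -7
Q = -2·T + H - 1  [with T=-7, H=-4]  = 9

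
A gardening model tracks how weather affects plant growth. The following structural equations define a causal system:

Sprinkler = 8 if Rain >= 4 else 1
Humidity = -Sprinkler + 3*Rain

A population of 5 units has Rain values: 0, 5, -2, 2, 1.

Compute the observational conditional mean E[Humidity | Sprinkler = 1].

-0.25

Observing Sprinkler=1 restricts to units where Sprinkler's equation naturally yields 1: Rain ∈ {0, -2, 2, 1}. In that subpopulation Humidity = -1, -7, 5, 2, mean -0.25.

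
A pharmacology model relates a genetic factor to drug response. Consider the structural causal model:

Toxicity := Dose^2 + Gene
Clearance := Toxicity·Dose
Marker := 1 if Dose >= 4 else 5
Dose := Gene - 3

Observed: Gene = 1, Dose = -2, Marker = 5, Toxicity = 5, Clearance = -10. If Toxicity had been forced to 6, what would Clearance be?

-12

Intervening sets Toxicity = 6 and removes its equation (Toxicity := Dose^2 + Gene).
Dose = Gene - 3  [with Gene=1]  = -2
Clearance = Toxicity·Dose  [with Toxicity=6, Dose=-2]  = -12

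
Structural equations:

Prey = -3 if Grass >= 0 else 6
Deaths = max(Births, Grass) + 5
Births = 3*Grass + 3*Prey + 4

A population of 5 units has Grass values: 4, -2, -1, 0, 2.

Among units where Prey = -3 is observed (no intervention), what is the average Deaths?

Conditioning on Prey=-3 selects the 3 unit(s) with Grass ∈ {4, 0, 2}. Their Deaths values: 12, 5, 7. Mean = 8.

8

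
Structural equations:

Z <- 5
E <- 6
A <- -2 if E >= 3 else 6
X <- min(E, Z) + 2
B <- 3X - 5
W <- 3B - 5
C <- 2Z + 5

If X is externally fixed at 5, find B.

Intervening sets X = 5 and removes its equation (X <- min(E, Z) + 2).
B = 3X - 5  [with X=5]  = 10

10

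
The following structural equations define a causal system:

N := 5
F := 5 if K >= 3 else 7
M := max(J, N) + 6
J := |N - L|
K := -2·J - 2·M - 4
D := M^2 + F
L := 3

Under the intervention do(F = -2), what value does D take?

Intervening sets F = -2 and removes its equation (F := 5 if K >= 3 else 7).
J = |N - L|  [with N=5, L=3]  = 2
M = max(J, N) + 6  [with J=2, N=5]  = 11
D = M^2 + F  [with M=11, F=-2]  = 119

119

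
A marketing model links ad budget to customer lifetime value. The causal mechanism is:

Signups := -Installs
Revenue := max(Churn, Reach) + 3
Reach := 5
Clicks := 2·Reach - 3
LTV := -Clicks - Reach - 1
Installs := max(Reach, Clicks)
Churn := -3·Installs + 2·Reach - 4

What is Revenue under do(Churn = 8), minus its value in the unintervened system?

The intervention breaks the incoming arrows to Churn: Churn := -3·Installs + 2·Reach - 4 no longer applies, and Churn = 8.
Revenue = max(Churn, Reach) + 3  [with Churn=8, Reach=5]  = 11
Without intervention: Clicks = 2·Reach - 3  [with Reach=5]  = 7; Installs = max(Reach, Clicks)  [with Reach=5, Clicks=7]  = 7; Churn = -3·Installs + 2·Reach - 4  [with Installs=7, Reach=5]  = -15; Revenue = max(Churn, Reach) + 3  [with Churn=-15, Reach=5]  = 8.
Change = 11 − 8 = 3.

3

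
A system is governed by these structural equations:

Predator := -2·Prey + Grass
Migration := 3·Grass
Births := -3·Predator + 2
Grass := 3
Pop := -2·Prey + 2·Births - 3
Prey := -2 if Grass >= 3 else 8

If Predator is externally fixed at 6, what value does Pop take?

The intervention breaks the incoming arrows to Predator: Predator := -2·Prey + Grass no longer applies, and Predator = 6.
Prey = -2 if Grass >= 3 else 8  [with Grass=3]  = -2
Births = -3·Predator + 2  [with Predator=6]  = -16
Pop = -2·Prey + 2·Births - 3  [with Prey=-2, Births=-16]  = -31

-31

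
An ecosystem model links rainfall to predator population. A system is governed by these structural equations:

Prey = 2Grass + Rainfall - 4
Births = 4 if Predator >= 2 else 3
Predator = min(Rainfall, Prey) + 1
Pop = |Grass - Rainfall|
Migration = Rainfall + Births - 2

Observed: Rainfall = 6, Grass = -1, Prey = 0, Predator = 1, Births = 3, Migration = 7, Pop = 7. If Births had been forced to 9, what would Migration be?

13

The intervention breaks the incoming arrows to Births: Births = 4 if Predator >= 2 else 3 no longer applies, and Births = 9.
Migration = Rainfall + Births - 2  [with Rainfall=6, Births=9]  = 13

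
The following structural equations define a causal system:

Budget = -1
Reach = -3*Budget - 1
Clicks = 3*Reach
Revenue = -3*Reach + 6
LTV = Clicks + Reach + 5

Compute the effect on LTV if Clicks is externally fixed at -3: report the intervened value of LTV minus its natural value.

do(Clicks=-3) replaces the equation Clicks = 3*Reach with the constant Clicks = -3.
Reach = -3*Budget - 1  [with Budget=-1]  = 2
LTV = Clicks + Reach + 5  [with Clicks=-3, Reach=2]  = 4
Without intervention: Reach = -3*Budget - 1  [with Budget=-1]  = 2; Clicks = 3*Reach  [with Reach=2]  = 6; LTV = Clicks + Reach + 5  [with Clicks=6, Reach=2]  = 13.
Change = 4 − 13 = -9.

-9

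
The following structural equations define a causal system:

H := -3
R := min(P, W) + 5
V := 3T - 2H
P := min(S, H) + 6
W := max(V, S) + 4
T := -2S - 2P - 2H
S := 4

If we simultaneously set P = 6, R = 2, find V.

-36

Setting P = 6, R = 2 by intervention discards those variables' equations.
T = -2S - 2P - 2H  [with S=4, P=6, H=-3]  = -14
V = 3T - 2H  [with T=-14, H=-3]  = -36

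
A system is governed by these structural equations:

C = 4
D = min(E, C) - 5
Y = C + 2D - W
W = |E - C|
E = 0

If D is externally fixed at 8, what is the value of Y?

Intervening sets D = 8 and removes its equation (D = min(E, C) - 5).
W = |E - C|  [with E=0, C=4]  = 4
Y = C + 2D - W  [with C=4, D=8, W=4]  = 16

16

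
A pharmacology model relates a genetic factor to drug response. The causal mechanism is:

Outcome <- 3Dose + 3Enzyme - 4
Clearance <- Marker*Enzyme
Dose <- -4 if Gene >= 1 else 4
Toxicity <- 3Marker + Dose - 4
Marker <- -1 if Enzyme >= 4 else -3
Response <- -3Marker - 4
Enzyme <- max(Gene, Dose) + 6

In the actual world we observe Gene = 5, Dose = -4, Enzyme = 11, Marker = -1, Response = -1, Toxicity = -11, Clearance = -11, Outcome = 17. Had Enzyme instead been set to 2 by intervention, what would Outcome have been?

The intervention breaks the incoming arrows to Enzyme: Enzyme <- max(Gene, Dose) + 6 no longer applies, and Enzyme = 2.
Dose = -4 if Gene >= 1 else 4  [with Gene=5]  = -4
Outcome = 3Dose + 3Enzyme - 4  [with Dose=-4, Enzyme=2]  = -10

-10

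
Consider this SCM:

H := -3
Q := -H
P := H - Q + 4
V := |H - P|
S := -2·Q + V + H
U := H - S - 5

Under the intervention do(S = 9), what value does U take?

The intervention breaks the incoming arrows to S: S := -2·Q + V + H no longer applies, and S = 9.
U = H - S - 5  [with H=-3, S=9]  = -17

-17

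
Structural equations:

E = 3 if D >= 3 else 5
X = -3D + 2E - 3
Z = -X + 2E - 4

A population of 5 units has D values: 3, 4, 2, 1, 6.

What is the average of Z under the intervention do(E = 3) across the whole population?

The intervention sets E=3 in all 5 units regardless of D. Recomputing Z per unit gives 8, 11, 5, 2, 17; average 8.6.

8.6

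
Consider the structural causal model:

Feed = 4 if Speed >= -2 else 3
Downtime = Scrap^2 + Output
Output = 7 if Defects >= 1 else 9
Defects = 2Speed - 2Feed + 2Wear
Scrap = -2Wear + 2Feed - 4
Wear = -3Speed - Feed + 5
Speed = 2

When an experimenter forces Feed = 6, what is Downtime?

493

Under do(Feed=6), the mechanism Feed = 4 if Speed >= -2 else 3 is discarded; Feed is fixed at 6.
Wear = -3Speed - Feed + 5  [with Speed=2, Feed=6]  = -7
Defects = 2Speed - 2Feed + 2Wear  [with Speed=2, Feed=6, Wear=-7]  = -22
Scrap = -2Wear + 2Feed - 4  [with Wear=-7, Feed=6]  = 22
Output = 7 if Defects >= 1 else 9  [with Defects=-22]  = 9
Downtime = Scrap^2 + Output  [with Scrap=22, Output=9]  = 493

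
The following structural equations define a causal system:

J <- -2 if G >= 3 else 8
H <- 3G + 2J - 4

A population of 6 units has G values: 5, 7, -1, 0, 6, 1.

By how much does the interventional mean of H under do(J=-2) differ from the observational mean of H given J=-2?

-9

Every unit gets J=-2 under the intervention. H values become 7, 13, -11, -8, 10, -5; E[H|do(J=-2)] = 1.
Observing J=-2 restricts to units where J's equation naturally yields -2: G ∈ {5, 7, 6}. In that subpopulation H = 7, 13, 10, mean 10.
Difference = 1 − 10 = -9.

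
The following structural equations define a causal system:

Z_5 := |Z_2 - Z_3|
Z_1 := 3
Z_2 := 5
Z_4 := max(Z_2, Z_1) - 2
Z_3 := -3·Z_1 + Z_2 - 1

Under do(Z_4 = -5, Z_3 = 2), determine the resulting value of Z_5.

The joint intervention fixes Z_4 = -5, Z_3 = 2, removing each variable's own equation.
Z_5 = |Z_2 - Z_3|  [with Z_2=5, Z_3=2]  = 3

3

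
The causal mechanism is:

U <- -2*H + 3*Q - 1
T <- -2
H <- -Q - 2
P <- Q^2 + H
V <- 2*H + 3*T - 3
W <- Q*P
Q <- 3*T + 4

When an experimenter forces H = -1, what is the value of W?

The intervention breaks the incoming arrows to H: H <- -Q - 2 no longer applies, and H = -1.
Q = 3*T + 4  [with T=-2]  = -2
P = Q^2 + H  [with Q=-2, H=-1]  = 3
W = Q*P  [with Q=-2, P=3]  = -6

-6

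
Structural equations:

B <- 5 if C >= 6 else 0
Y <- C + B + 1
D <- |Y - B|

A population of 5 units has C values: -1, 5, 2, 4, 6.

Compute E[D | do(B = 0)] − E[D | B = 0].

0.7

do(B=0) breaks B's dependence on C. With B=0 fixed, D across the units is 0, 6, 3, 5, 7, mean 4.2.
E[D|B=0] averages over only the 4 units with B=0 (C = -1, 5, 2, 4): D = 0, 6, 3, 5, mean 3.5.
Difference = 4.2 − 3.5 = 0.7.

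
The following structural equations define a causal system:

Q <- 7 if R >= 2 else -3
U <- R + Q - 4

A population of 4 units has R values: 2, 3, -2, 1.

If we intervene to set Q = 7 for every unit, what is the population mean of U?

4

Under do(Q=7), Q's equation is replaced by Q=7 for every unit. Per-unit U: 5, 6, 1, 4. Mean = 4.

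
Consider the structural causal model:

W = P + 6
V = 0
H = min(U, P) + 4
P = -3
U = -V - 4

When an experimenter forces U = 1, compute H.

The intervention breaks the incoming arrows to U: U = -V - 4 no longer applies, and U = 1.
H = min(U, P) + 4  [with U=1, P=-3]  = 1

1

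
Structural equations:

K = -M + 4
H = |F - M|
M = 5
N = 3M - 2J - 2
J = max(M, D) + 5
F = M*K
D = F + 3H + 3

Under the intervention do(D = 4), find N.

-7

Under do(D=4), the mechanism D = F + 3H + 3 is discarded; D is fixed at 4.
J = max(M, D) + 5  [with M=5, D=4]  = 10
N = 3M - 2J - 2  [with M=5, J=10]  = -7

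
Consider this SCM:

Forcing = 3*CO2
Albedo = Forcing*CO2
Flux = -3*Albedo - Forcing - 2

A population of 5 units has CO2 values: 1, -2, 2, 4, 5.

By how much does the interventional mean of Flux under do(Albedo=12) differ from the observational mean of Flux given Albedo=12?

do(Albedo=12) breaks Albedo's dependence on CO2. With Albedo=12 fixed, Flux across the units is -41, -32, -44, -50, -53, mean -44.
Observing Albedo=12 restricts to units where Albedo's equation naturally yields 12: CO2 ∈ {-2, 2}. In that subpopulation Flux = -32, -44, mean -38.
Difference = -44 − (-38) = -6.

-6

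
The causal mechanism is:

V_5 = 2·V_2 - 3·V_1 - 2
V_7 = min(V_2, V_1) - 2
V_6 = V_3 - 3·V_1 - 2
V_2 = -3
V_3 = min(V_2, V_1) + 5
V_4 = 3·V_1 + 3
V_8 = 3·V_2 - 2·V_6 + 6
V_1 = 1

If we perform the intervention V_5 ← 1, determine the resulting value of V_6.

-3

The intervention breaks the incoming arrows to V_5: V_5 = 2·V_2 - 3·V_1 - 2 no longer applies, and V_5 = 1.
Since V_6 is not a descendant of the intervened variable, it is unaffected.
V_3 = min(V_2, V_1) + 5  [with V_2=-3, V_1=1]  = 2
V_6 = V_3 - 3·V_1 - 2  [with V_3=2, V_1=1]  = -3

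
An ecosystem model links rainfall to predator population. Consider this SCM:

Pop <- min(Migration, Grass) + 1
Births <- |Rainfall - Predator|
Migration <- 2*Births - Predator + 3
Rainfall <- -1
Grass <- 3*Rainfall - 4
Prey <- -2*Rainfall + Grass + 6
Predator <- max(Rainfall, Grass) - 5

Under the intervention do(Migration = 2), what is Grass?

-7

do(Migration=2) replaces the equation Migration <- 2*Births - Predator + 3 with the constant Migration = 2.
Grass is not downstream of the intervention, so its value is determined by the original equations.
Grass = 3*Rainfall - 4  [with Rainfall=-1]  = -7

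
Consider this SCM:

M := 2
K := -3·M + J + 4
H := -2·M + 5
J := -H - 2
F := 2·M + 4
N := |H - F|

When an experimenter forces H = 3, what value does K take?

-7

do(H=3) replaces the equation H := -2·M + 5 with the constant H = 3.
J = -H - 2  [with H=3]  = -5
K = -3·M + J + 4  [with M=2, J=-5]  = -7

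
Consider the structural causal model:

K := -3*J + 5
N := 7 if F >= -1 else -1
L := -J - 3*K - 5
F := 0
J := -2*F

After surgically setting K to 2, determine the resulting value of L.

Intervening sets K = 2 and removes its equation (K := -3*J + 5).
J = -2*F  [with F=0]  = 0
L = -J - 3*K - 5  [with J=0, K=2]  = -11

-11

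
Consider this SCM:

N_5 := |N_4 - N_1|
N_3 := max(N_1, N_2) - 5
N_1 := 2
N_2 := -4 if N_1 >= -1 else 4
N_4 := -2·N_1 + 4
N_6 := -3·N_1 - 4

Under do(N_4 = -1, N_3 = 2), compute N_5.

3

The joint intervention fixes N_4 = -1, N_3 = 2, removing each variable's own equation.
N_5 = |N_4 - N_1|  [with N_4=-1, N_1=2]  = 3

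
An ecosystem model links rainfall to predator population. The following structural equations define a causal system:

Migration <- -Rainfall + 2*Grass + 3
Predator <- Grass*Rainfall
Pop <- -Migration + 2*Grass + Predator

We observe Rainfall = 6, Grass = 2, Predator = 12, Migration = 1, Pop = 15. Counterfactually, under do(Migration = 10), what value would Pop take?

Intervening sets Migration = 10 and removes its equation (Migration <- -Rainfall + 2*Grass + 3).
Predator = Grass*Rainfall  [with Grass=2, Rainfall=6]  = 12
Pop = -Migration + 2*Grass + Predator  [with Migration=10, Grass=2, Predator=12]  = 6

6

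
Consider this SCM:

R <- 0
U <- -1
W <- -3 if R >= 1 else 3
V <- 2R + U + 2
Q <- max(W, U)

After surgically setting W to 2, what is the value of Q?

The intervention breaks the incoming arrows to W: W <- -3 if R >= 1 else 3 no longer applies, and W = 2.
Q = max(W, U)  [with W=2, U=-1]  = 2

2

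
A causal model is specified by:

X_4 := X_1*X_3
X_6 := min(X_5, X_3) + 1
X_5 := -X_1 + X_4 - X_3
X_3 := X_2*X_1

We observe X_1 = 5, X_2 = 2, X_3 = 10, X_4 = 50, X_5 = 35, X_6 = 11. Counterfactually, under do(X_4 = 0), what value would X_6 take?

Under do(X_4=0), the mechanism X_4 := X_1*X_3 is discarded; X_4 is fixed at 0.
X_3 = X_2*X_1  [with X_2=2, X_1=5]  = 10
X_5 = -X_1 + X_4 - X_3  [with X_1=5, X_4=0, X_3=10]  = -15
X_6 = min(X_5, X_3) + 1  [with X_5=-15, X_3=10]  = -14

-14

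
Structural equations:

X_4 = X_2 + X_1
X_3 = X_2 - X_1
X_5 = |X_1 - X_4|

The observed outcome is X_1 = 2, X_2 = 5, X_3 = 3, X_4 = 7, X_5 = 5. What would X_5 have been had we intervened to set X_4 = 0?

Intervening sets X_4 = 0 and removes its equation (X_4 = X_2 + X_1).
X_5 = |X_1 - X_4|  [with X_1=2, X_4=0]  = 2

2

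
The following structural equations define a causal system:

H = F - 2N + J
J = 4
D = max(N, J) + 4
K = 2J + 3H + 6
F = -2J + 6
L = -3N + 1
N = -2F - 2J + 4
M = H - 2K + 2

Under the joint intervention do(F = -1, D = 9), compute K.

Setting F = -1, D = 9 by intervention discards those variables' equations.
N = -2F - 2J + 4  [with F=-1, J=4]  = -2
H = F - 2N + J  [with F=-1, N=-2, J=4]  = 7
K = 2J + 3H + 6  [with J=4, H=7]  = 35

35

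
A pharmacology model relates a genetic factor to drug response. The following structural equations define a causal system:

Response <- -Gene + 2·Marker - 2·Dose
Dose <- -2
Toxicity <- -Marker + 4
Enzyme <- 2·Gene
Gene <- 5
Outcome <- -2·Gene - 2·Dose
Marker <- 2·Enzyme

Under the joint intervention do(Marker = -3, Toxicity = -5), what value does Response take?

-7

Setting Marker = -3, Toxicity = -5 by intervention discards those variables' equations.
Response = -Gene + 2·Marker - 2·Dose  [with Gene=5, Marker=-3, Dose=-2]  = -7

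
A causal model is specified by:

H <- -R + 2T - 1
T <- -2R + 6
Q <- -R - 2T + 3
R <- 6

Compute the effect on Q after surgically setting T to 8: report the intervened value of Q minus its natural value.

The intervention breaks the incoming arrows to T: T <- -2R + 6 no longer applies, and T = 8.
Q = -R - 2T + 3  [with R=6, T=8]  = -19
Without intervention: T = -2R + 6  [with R=6]  = -6; Q = -R - 2T + 3  [with R=6, T=-6]  = 9.
Change = -19 − 9 = -28.

-28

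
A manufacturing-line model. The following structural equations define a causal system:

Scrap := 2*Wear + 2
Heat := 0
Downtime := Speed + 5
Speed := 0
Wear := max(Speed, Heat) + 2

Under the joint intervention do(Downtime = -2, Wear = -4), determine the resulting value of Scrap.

-6

Under do(Downtime = -2, Wear = -4), each intervened variable's structural equation is replaced by its fixed value.
Scrap = 2*Wear + 2  [with Wear=-4]  = -6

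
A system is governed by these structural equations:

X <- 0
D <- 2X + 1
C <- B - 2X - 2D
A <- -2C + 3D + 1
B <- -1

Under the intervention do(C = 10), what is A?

Intervening sets C = 10 and removes its equation (C <- B - 2X - 2D).
D = 2X + 1  [with X=0]  = 1
A = -2C + 3D + 1  [with C=10, D=1]  = -16

-16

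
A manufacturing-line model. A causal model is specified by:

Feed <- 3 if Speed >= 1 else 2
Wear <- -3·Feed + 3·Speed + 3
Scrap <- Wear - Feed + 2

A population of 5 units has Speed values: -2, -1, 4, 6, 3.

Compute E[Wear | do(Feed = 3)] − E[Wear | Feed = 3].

Every unit gets Feed=3 under the intervention. Wear values become -12, -9, 6, 12, 3; E[Wear|do(Feed=3)] = 0.
Observing Feed=3 restricts to units where Feed's equation naturally yields 3: Speed ∈ {4, 6, 3}. In that subpopulation Wear = 6, 12, 3, mean 7.
Difference = 0 − 7 = -7.

-7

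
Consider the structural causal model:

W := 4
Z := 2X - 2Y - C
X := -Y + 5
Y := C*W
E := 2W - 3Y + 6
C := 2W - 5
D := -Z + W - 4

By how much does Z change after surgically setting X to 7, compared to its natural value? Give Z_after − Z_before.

The intervention breaks the incoming arrows to X: X := -Y + 5 no longer applies, and X = 7.
C = 2W - 5  [with W=4]  = 3
Y = C*W  [with C=3, W=4]  = 12
Z = 2X - 2Y - C  [with X=7, Y=12, C=3]  = -13
Without intervention: C = 2W - 5  [with W=4]  = 3; Y = C*W  [with C=3, W=4]  = 12; X = -Y + 5  [with Y=12]  = -7; Z = 2X - 2Y - C  [with X=-7, Y=12, C=3]  = -41.
Change = -13 − (-41) = 28.

28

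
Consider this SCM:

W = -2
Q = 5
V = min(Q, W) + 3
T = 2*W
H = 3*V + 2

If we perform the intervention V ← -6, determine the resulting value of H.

-16

do(V=-6) replaces the equation V = min(Q, W) + 3 with the constant V = -6.
H = 3*V + 2  [with V=-6]  = -16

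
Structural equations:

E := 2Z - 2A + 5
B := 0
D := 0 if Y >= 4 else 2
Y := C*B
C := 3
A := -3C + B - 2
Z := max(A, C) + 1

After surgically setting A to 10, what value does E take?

7

Under do(A=10), the mechanism A := -3C + B - 2 is discarded; A is fixed at 10.
Z = max(A, C) + 1  [with A=10, C=3]  = 11
E = 2Z - 2A + 5  [with Z=11, A=10]  = 7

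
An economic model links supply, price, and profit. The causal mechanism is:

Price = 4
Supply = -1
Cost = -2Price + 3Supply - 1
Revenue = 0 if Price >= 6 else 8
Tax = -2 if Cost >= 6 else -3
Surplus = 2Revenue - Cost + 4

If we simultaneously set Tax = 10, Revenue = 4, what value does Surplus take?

Setting Tax = 10, Revenue = 4 by intervention discards those variables' equations.
Cost = -2Price + 3Supply - 1  [with Price=4, Supply=-1]  = -12
Surplus = 2Revenue - Cost + 4  [with Revenue=4, Cost=-12]  = 24

24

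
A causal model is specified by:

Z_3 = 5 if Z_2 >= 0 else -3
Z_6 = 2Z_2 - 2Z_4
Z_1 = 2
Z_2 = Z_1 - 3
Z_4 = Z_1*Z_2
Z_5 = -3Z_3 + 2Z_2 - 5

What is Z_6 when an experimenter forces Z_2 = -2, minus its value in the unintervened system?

2

Under do(Z_2=-2), the mechanism Z_2 = Z_1 - 3 is discarded; Z_2 is fixed at -2.
Z_4 = Z_1*Z_2  [with Z_1=2, Z_2=-2]  = -4
Z_6 = 2Z_2 - 2Z_4  [with Z_2=-2, Z_4=-4]  = 4
Without intervention: Z_2 = Z_1 - 3  [with Z_1=2]  = -1; Z_4 = Z_1*Z_2  [with Z_1=2, Z_2=-1]  = -2; Z_6 = 2Z_2 - 2Z_4  [with Z_2=-1, Z_4=-2]  = 2.
Change = 4 − 2 = 2.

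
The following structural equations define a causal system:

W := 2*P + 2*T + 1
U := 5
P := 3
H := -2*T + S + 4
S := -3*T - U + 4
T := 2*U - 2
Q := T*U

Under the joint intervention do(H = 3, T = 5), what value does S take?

Setting H = 3, T = 5 by intervention discards those variables' equations.
S = -3*T - U + 4  [with T=5, U=5]  = -16

-16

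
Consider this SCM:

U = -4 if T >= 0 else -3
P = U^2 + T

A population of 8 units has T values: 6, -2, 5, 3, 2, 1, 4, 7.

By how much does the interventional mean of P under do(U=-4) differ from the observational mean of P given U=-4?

-0.75

Under do(U=-4), U's equation is replaced by U=-4 for every unit. Per-unit P: 22, 14, 21, 19, 18, 17, 20, 23. Mean = 19.25.
Observing U=-4 restricts to units where U's equation naturally yields -4: T ∈ {6, 5, 3, 2, 1, 4, 7}. In that subpopulation P = 22, 21, 19, 18, 17, 20, 23, mean 20.
Difference = 19.25 − 20 = -0.75.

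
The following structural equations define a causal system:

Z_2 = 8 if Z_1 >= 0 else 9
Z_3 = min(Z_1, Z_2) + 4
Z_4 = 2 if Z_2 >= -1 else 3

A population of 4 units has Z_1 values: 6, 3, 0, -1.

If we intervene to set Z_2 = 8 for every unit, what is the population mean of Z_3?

Under do(Z_2=8), Z_2's equation is replaced by Z_2=8 for every unit. Per-unit Z_3: 10, 7, 4, 3. Mean = 6.

6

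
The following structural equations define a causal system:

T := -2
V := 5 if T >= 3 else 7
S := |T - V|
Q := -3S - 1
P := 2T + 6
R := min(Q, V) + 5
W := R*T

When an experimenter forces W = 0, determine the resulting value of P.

2

The intervention breaks the incoming arrows to W: W := R*T no longer applies, and W = 0.
P is not downstream of the intervention, so its value is determined by the original equations.
P = 2T + 6  [with T=-2]  = 2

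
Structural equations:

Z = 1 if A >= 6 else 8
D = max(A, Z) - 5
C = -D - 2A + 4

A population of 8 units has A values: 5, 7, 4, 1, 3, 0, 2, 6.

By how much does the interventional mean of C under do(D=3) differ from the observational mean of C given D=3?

-2

The intervention sets D=3 in all 8 units regardless of A. Recomputing C per unit gives -9, -13, -7, -1, -5, 1, -3, -11; average -6.
Conditioning on D=3 selects the 6 unit(s) with A ∈ {5, 4, 1, 3, 0, 2}. Their C values: -9, -7, -1, -5, 1, -3. Mean = -4.
Difference = -6 − (-4) = -2.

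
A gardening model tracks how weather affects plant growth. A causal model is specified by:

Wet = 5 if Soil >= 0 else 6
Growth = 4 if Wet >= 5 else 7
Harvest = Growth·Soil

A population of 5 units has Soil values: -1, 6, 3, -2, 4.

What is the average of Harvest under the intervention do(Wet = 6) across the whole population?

Every unit gets Wet=6 under the intervention. Harvest values become -4, 24, 12, -8, 16; E[Harvest|do(Wet=6)] = 8.

8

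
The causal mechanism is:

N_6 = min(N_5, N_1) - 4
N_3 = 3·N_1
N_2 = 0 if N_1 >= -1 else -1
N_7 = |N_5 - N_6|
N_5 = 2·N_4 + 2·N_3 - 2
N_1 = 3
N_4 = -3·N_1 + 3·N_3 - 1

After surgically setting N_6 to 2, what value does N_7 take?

48

Intervening sets N_6 = 2 and removes its equation (N_6 = min(N_5, N_1) - 4).
N_3 = 3·N_1  [with N_1=3]  = 9
N_4 = -3·N_1 + 3·N_3 - 1  [with N_1=3, N_3=9]  = 17
N_5 = 2·N_4 + 2·N_3 - 2  [with N_4=17, N_3=9]  = 50
N_7 = |N_5 - N_6|  [with N_5=50, N_6=2]  = 48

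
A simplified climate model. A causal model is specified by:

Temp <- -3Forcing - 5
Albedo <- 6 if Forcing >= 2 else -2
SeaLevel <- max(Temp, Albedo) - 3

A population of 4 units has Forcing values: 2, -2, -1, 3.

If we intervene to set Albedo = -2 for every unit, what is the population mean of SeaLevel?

Under do(Albedo=-2), Albedo's equation is replaced by Albedo=-2 for every unit. Per-unit SeaLevel: -5, -2, -5, -5. Mean = -4.25.

-4.25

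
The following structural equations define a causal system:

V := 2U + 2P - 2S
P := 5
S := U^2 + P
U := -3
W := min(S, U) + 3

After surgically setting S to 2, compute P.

5

Under do(S=2), the mechanism S := U^2 + P is discarded; S is fixed at 2.
Since P is not a descendant of the intervened variable, it is unaffected.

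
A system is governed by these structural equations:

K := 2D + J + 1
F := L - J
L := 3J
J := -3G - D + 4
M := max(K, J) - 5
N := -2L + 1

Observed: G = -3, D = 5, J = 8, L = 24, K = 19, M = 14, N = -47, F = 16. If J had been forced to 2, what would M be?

The intervention breaks the incoming arrows to J: J := -3G - D + 4 no longer applies, and J = 2.
K = 2D + J + 1  [with D=5, J=2]  = 13
M = max(K, J) - 5  [with K=13, J=2]  = 8

8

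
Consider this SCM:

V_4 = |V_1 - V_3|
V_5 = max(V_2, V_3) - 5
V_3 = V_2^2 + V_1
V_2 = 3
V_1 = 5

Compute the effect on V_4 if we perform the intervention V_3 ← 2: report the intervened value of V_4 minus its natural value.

The intervention breaks the incoming arrows to V_3: V_3 = V_2^2 + V_1 no longer applies, and V_3 = 2.
V_4 = |V_1 - V_3|  [with V_1=5, V_3=2]  = 3
Without intervention: V_3 = V_2^2 + V_1  [with V_2=3, V_1=5]  = 14; V_4 = |V_1 - V_3|  [with V_1=5, V_3=14]  = 9.
Change = 3 − 9 = -6.

-6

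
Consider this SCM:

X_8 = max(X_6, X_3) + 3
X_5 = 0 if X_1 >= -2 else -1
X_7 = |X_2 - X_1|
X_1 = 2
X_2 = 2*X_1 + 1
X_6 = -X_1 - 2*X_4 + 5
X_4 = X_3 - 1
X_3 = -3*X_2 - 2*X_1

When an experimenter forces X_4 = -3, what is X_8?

do(X_4=-3) replaces the equation X_4 = X_3 - 1 with the constant X_4 = -3.
X_2 = 2*X_1 + 1  [with X_1=2]  = 5
X_3 = -3*X_2 - 2*X_1  [with X_2=5, X_1=2]  = -19
X_6 = -X_1 - 2*X_4 + 5  [with X_1=2, X_4=-3]  = 9
X_8 = max(X_6, X_3) + 3  [with X_6=9, X_3=-19]  = 12

12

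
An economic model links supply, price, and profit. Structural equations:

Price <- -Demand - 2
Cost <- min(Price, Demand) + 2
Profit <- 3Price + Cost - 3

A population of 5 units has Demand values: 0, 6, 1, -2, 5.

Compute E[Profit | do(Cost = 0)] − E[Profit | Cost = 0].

-9

Under do(Cost=0), Cost's equation is replaced by Cost=0 for every unit. Per-unit Profit: -9, -27, -12, -3, -24. Mean = -15.
E[Profit|Cost=0] averages over only the 2 units with Cost=0 (Demand = 0, -2): Profit = -9, -3, mean -6.
Difference = -15 − (-6) = -9.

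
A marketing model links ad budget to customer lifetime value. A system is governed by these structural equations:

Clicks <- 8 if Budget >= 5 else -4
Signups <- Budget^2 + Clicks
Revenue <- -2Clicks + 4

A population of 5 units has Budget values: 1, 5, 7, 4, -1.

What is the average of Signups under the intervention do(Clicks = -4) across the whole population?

Every unit gets Clicks=-4 under the intervention. Signups values become -3, 21, 45, 12, -3; E[Signups|do(Clicks=-4)] = 14.4.

14.4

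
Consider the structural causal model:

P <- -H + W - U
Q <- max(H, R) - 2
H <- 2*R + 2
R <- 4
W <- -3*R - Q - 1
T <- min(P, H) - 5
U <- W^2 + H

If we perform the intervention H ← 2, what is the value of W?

Under do(H=2), the mechanism H <- 2*R + 2 is discarded; H is fixed at 2.
Q = max(H, R) - 2  [with H=2, R=4]  = 2
W = -3*R - Q - 1  [with R=4, Q=2]  = -15

-15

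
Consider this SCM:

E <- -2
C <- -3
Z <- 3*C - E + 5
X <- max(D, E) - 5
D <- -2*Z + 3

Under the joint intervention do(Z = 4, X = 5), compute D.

The joint intervention fixes Z = 4, X = 5, removing each variable's own equation.
D = -2*Z + 3  [with Z=4]  = -5

-5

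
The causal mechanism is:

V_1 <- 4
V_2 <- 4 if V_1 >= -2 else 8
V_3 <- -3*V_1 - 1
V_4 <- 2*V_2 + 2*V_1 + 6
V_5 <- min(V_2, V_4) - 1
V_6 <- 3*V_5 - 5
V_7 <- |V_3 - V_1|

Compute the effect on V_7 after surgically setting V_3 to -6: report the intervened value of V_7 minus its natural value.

-7

The intervention breaks the incoming arrows to V_3: V_3 <- -3*V_1 - 1 no longer applies, and V_3 = -6.
V_7 = |V_3 - V_1|  [with V_3=-6, V_1=4]  = 10
Without intervention: V_3 = -3*V_1 - 1  [with V_1=4]  = -13; V_7 = |V_3 - V_1|  [with V_3=-13, V_1=4]  = 17.
Change = 10 − 17 = -7.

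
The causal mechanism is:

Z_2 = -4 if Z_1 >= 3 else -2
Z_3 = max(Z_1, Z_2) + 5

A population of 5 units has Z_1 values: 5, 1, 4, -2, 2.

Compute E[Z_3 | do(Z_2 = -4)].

7

Every unit gets Z_2=-4 under the intervention. Z_3 values become 10, 6, 9, 3, 7; E[Z_3|do(Z_2=-4)] = 7.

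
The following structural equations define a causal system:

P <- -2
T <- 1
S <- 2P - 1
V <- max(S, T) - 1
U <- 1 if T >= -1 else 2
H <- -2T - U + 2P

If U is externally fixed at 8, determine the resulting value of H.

The intervention breaks the incoming arrows to U: U <- 1 if T >= -1 else 2 no longer applies, and U = 8.
H = -2T - U + 2P  [with T=1, U=8, P=-2]  = -14

-14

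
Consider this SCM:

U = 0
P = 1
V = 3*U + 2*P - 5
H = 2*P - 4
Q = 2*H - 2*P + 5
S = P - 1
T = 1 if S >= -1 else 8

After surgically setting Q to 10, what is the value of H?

-2

The intervention breaks the incoming arrows to Q: Q = 2*H - 2*P + 5 no longer applies, and Q = 10.
Since H is not a descendant of the intervened variable, it is unaffected.
H = 2*P - 4  [with P=1]  = -2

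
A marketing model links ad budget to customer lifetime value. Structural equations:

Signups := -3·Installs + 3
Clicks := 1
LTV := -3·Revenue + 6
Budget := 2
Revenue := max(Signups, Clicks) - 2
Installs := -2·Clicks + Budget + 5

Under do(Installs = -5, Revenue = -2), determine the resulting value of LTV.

Setting Installs = -5, Revenue = -2 by intervention discards those variables' equations.
LTV = -3·Revenue + 6  [with Revenue=-2]  = 12

12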